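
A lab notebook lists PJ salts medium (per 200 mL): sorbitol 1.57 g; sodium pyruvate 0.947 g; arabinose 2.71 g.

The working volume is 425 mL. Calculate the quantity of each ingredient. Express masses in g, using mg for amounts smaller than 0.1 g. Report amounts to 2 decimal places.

Scale factor = 425 mL / 200 mL = 2.125.
sorbitol: 1.57 g × (425 mL / 200 mL) = 3.34 g
sodium pyruvate: 0.947 g × (425 mL / 200 mL) = 2.01 g
arabinose: 2.71 g × (425 mL / 200 mL) = 5.76 g

sorbitol 3.34 g; sodium pyruvate 2.01 g; arabinose 5.76 g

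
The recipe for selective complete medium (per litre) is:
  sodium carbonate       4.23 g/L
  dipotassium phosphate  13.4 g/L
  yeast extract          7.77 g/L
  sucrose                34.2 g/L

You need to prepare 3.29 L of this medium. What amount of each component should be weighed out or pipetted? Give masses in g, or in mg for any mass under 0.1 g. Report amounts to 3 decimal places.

Scale factor relative to 1 L: 3.29.
sodium carbonate: 4.23 g/L × 3.29 L = 13.917 g
dipotassium phosphate: 13.4 g/L × 3.29 L = 44.086 g
yeast extract: 7.77 g/L × 3.29 L = 25.563 g
sucrose: 34.2 g/L × 3.29 L = 112.518 g

sodium carbonate 13.917 g; dipotassium phosphate 44.086 g; yeast extract 25.563 g; sucrose 112.518 g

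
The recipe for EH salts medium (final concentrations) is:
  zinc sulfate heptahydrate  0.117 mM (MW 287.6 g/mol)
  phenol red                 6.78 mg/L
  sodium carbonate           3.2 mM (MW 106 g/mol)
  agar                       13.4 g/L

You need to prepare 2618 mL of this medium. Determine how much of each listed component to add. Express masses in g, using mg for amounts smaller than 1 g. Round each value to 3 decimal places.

Working volume: 2618 mL = 2.618 L.
zinc sulfate heptahydrate: 0.117 mmol/L × 287.6 mg/mmol × 2.618 L = 88.094 mg
phenol red: 6.78 mg/L × 2.618 L = 17.750 mg
sodium carbonate: 3.2 mmol/L × 106 mg/mmol × 2.618 L = 888.026 mg
agar: 13.4 g/L × 2.618 L = 35.081 g

zinc sulfate heptahydrate 88.094 mg; phenol red 17.750 mg; sodium carbonate 888.026 mg; agar 35.081 g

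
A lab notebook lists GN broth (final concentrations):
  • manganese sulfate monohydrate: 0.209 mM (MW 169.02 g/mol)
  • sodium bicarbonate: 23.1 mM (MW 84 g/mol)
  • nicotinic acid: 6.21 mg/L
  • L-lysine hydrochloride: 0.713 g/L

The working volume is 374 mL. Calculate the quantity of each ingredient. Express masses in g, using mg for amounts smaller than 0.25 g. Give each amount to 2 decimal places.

manganese sulfate monohydrate 13.21 mg; sodium bicarbonate 0.73 g; nicotinic acid 2.32 mg; L-lysine hydrochloride 0.27 g

Scale factor relative to 1 L: 0.374.
manganese sulfate monohydrate: 0.209 mmol/L × 169.02 mg/mmol × 0.374 L = 13.21 mg
sodium bicarbonate: 23.1 mmol/L × 84 g/mol × 0.374 L ÷ 1000 = 0.73 g
nicotinic acid: 6.21 mg/L × 0.374 L = 2.32 mg
L-lysine hydrochloride: 0.713 g/L × 0.374 L = 0.27 g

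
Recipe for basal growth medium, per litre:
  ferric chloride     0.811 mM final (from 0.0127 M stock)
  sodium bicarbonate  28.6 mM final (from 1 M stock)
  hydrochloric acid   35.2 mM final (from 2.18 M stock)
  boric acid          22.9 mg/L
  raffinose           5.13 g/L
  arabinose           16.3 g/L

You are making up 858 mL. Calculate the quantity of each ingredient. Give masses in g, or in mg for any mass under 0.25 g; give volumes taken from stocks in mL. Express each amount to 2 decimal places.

Target volume = 858 mL = 0.858 L.
ferric chloride: V = C2·V2/C1 = 0.811 mM × 858 mL ÷ 12.7 mM = 54.79 mL
sodium bicarbonate: C1V1 = C2V2 → 28.6 mM × 858 mL ÷ 1000 mM = 24.54 mL
hydrochloric acid: dilute stock: 35.2 mM × 858 mL ÷ 2180 mM = 13.85 mL
boric acid: 22.9 mg/L × 0.858 L = 19.65 mg
raffinose: 5.13 g/L × 0.858 L = 4.40 g
arabinose: 16.3 g/L × 0.858 L = 13.99 g

ferric chloride 54.79 mL; sodium bicarbonate 24.54 mL; hydrochloric acid 13.85 mL; boric acid 19.65 mg; raffinose 4.40 g; arabinose 13.99 g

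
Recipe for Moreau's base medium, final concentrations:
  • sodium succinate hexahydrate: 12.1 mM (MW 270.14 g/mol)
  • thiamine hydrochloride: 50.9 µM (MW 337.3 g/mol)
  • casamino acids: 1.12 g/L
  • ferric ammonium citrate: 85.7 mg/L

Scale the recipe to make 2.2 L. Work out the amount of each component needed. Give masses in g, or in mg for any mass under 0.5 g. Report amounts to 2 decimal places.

sodium succinate hexahydrate 7.19 g; thiamine hydrochloride 37.77 mg; casamino acids 2.46 g; ferric ammonium citrate 188.54 mg

Scale factor relative to 1 L: 2.2.
sodium succinate hexahydrate: 12.1 mmol/L × 270.14 g/mol × 2.2 L ÷ 1000 = 7.19 g
thiamine hydrochloride: 50.9 µmol/L × 337.3 g/mol × 2.2 L ÷ 1000 = 37.77 mg
casamino acids: 1.12 g/L × 2.2 L = 2.46 g
ferric ammonium citrate: 85.7 mg/L × 2.2 L = 188.54 mg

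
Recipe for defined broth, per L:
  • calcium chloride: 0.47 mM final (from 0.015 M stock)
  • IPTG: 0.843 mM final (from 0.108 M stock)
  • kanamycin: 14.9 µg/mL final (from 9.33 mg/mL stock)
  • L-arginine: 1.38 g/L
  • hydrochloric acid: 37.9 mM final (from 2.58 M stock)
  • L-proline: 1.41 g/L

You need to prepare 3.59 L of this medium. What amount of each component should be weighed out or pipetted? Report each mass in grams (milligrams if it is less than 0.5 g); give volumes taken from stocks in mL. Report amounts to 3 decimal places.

Working volume: 3.59 L.
calcium chloride: V = C2·V2/C1 = 0.47 mM × 3590 mL ÷ 15 mM = 112.487 mL
IPTG: dilute stock: 0.843 mM × 3590 mL ÷ 108 mM = 28.022 mL
kanamycin: V = C2·V2/C1 = 14.9 µg/mL × 3590 mL ÷ 9330 µg/mL = 5.733 mL
L-arginine: 1.38 g/L × 3.59 L = 4.954 g
hydrochloric acid: dilute stock: 37.9 mM × 3590 mL ÷ 2580 mM = 52.737 mL
L-proline: 1.41 g/L × 3.59 L = 5.062 g

calcium chloride 112.487 mL; IPTG 28.022 mL; kanamycin 5.733 mL; L-arginine 4.954 g; hydrochloric acid 52.737 mL; L-proline 5.062 g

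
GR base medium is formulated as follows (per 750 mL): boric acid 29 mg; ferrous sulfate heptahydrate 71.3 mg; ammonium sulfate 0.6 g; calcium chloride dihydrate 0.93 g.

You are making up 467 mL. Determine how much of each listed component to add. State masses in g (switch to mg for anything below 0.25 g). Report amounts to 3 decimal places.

boric acid 18.057 mg; ferrous sulfate heptahydrate 44.396 mg; ammonium sulfate 0.374 g; calcium chloride dihydrate 0.579 g

Ratio of target to recipe volume: 467 / 750 = 0.622667.
boric acid: 29 mg × (467 mL / 750 mL) = 18.057 mg
ferrous sulfate heptahydrate: 71.3 mg × (467 mL / 750 mL) = 44.396 mg
ammonium sulfate: 0.6 g × (467 mL / 750 mL) = 0.374 g
calcium chloride dihydrate: 0.93 g × (467 mL / 750 mL) = 0.579 g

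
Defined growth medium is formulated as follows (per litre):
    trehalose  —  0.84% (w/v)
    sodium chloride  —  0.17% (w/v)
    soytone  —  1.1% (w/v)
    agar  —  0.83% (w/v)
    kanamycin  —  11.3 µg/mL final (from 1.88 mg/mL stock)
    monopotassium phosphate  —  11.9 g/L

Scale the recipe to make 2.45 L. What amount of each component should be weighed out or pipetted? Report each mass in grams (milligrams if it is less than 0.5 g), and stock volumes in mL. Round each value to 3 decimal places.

Scale factor relative to 1 L: 2.45.
trehalose: 0.84 g per 100 mL × 2450 mL ÷ 100 = 20.580 g
sodium chloride: 0.17% w/v = 1.7 g/L → 1.7 × 2.45 L = 4.165 g
soytone: 1.1 g per 100 mL × 2450 mL ÷ 100 = 26.950 g
agar: 0.83% w/v = 8.3 g/L → 8.3 × 2.45 L = 20.335 g
kanamycin: dilute stock: 11.3 µg/mL × 2450 mL ÷ 1880 µg/mL = 14.726 mL
monopotassium phosphate: 11.9 g/L × 2.45 L = 29.155 g

trehalose 20.580 g; sodium chloride 4.165 g; soytone 26.950 g; agar 20.335 g; kanamycin 14.726 mL; monopotassium phosphate 29.155 g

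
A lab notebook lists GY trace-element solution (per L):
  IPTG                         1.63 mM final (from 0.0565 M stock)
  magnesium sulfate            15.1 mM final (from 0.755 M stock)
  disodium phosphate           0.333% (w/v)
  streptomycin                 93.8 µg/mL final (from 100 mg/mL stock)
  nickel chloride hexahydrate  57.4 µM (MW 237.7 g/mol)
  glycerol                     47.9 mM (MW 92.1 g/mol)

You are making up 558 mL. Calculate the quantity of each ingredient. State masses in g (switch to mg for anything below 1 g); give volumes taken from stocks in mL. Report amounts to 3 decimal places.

IPTG 16.098 mL; magnesium sulfate 11.160 mL; disodium phosphate 1.858 g; streptomycin 0.523 mL; nickel chloride hexahydrate 7.613 mg; glycerol 2.462 g

Scale factor relative to 1 L: 0.558.
IPTG: dilute stock: 1.63 mM × 558 mL ÷ 56.5 mM = 16.098 mL
magnesium sulfate: C1V1 = C2V2 → 15.1 mM × 558 mL ÷ 755 mM = 11.160 mL
disodium phosphate: 0.333% w/v = 3.33 g/L → 3.33 × 0.558 L = 1.858 g
streptomycin: V = C2·V2/C1 = 93.8 µg/mL × 558 mL ÷ 100000 µg/mL = 0.523 mL
nickel chloride hexahydrate: 57.4 µmol/L × 237.7 g/mol × 0.558 L ÷ 1000 = 7.613 mg
glycerol: 47.9 mmol/L × 92.1 g/mol × 0.558 L ÷ 1000 = 2.462 g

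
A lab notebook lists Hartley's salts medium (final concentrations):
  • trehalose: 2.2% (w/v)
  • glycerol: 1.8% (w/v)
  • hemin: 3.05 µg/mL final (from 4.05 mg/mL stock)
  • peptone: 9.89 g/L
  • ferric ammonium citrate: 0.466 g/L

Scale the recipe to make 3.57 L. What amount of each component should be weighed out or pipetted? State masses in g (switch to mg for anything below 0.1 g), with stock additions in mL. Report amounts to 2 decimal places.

Scale factor relative to 1 L: 3.57.
trehalose: 2.2 g per 100 mL × 3570 mL ÷ 100 = 78.54 g
glycerol: 1.8 g per 100 mL × 3570 mL ÷ 100 = 64.26 g
hemin: V = C2·V2/C1 = 3.05 µg/mL × 3570 mL ÷ 4050 µg/mL = 2.69 mL
peptone: 9.89 g/L × 3.57 L = 35.31 g
ferric ammonium citrate: 0.466 g/L × 3.57 L = 1.66 g

trehalose 78.54 g; glycerol 64.26 g; hemin 2.69 mL; peptone 35.31 g; ferric ammonium citrate 1.66 g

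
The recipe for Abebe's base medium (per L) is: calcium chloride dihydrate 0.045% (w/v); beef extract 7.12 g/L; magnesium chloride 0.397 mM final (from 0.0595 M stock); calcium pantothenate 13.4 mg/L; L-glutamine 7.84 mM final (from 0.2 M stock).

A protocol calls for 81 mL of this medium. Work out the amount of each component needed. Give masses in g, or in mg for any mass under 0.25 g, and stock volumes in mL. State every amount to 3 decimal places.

calcium chloride dihydrate 36.450 mg; beef extract 0.577 g; magnesium chloride 0.540 mL; calcium pantothenate 1.085 mg; L-glutamine 3.175 mL

Target volume = 81 mL = 0.081 L.
calcium chloride dihydrate: 0.045 g per 100 mL × 81 mL ÷ 100 = 0.03645 g = 36.450 mg
beef extract: 7.12 g/L × 0.081 L = 0.577 g
magnesium chloride: C1V1 = C2V2 → 0.397 mM × 81 mL ÷ 59.5 mM = 0.540 mL
calcium pantothenate: 13.4 mg/L × 0.081 L = 1.085 mg
L-glutamine: C1V1 = C2V2 → 7.84 mM × 81 mL ÷ 200 mM = 3.175 mL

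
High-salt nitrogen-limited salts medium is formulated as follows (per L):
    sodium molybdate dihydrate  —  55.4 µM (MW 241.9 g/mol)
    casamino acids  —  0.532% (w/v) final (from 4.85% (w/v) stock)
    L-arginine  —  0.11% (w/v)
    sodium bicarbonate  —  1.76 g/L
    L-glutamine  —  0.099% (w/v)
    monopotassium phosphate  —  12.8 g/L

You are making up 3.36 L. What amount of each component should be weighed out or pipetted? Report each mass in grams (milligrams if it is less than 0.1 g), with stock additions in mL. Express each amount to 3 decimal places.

Scale factor relative to 1 L: 3.36.
sodium molybdate dihydrate: 55.4 µmol/L × 241.9 g/mol × 3.36 L ÷ 1000 = 45.028 mg
casamino acids: dilute stock: 0.532% ÷ 4.85% × 3360 mL = 368.561 mL
L-arginine: 0.11 g per 100 mL × 3360 mL ÷ 100 = 3.696 g
sodium bicarbonate: 1.76 g/L × 3.36 L = 5.914 g
L-glutamine: 0.099 g per 100 mL × 3360 mL ÷ 100 = 3.326 g
monopotassium phosphate: 12.8 g/L × 3.36 L = 43.008 g

sodium molybdate dihydrate 45.028 mg; casamino acids 368.561 mL; L-arginine 3.696 g; sodium bicarbonate 5.914 g; L-glutamine 3.326 g; monopotassium phosphate 43.008 g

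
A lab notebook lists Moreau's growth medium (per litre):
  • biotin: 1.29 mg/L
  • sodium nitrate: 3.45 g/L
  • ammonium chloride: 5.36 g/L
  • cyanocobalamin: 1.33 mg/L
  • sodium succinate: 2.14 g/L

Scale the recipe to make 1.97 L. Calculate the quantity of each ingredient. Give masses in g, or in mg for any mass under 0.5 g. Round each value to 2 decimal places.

biotin 2.54 mg; sodium nitrate 6.80 g; ammonium chloride 10.56 g; cyanocobalamin 2.62 mg; sodium succinate 4.22 g

Working volume: 1.97 L.
biotin: 1.29 mg/L × 1.97 L = 2.54 mg
sodium nitrate: 3.45 g/L × 1.97 L = 6.80 g
ammonium chloride: 5.36 g/L × 1.97 L = 10.56 g
cyanocobalamin: 1.33 mg/L × 1.97 L = 2.62 mg
sodium succinate: 2.14 g/L × 1.97 L = 4.22 g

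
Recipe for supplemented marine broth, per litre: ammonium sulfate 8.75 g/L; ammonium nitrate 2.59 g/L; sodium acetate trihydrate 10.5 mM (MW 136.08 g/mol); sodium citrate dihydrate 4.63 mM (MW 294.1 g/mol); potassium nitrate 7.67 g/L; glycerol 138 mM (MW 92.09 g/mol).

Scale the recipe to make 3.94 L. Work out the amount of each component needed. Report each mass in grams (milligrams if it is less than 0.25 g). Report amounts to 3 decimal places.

ammonium sulfate 34.475 g; ammonium nitrate 10.205 g; sodium acetate trihydrate 5.630 g; sodium citrate dihydrate 5.365 g; potassium nitrate 30.220 g; glycerol 50.071 g

Scale factor relative to 1 L: 3.94.
ammonium sulfate: 8.75 g/L × 3.94 L = 34.475 g
ammonium nitrate: 2.59 g/L × 3.94 L = 10.205 g
sodium acetate trihydrate: 10.5 mmol/L × 136.08 g/mol × 3.94 L ÷ 1000 = 5.630 g
sodium citrate dihydrate: 4.63 mmol/L × 294.1 g/mol × 3.94 L ÷ 1000 = 5.365 g
potassium nitrate: 7.67 g/L × 3.94 L = 30.220 g
glycerol: 138 mmol/L × 92.09 g/mol × 3.94 L ÷ 1000 = 50.071 g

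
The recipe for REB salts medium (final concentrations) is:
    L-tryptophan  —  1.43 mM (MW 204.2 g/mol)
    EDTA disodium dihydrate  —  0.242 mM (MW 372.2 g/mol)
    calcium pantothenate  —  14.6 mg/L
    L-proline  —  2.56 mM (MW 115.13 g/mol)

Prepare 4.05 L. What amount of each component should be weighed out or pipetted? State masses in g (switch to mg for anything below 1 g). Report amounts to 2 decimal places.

L-tryptophan 1.18 g; EDTA disodium dihydrate 364.79 mg; calcium pantothenate 59.13 mg; L-proline 1.19 g

Working volume: 4.05 L.
L-tryptophan: 1.43 mmol/L × 204.2 g/mol × 4.05 L ÷ 1000 = 1.18 g
EDTA disodium dihydrate: 0.242 mmol/L × 372.2 mg/mmol × 4.05 L = 364.79 mg
calcium pantothenate: 14.6 mg/L × 4.05 L = 59.13 mg
L-proline: 2.56 mmol/L × 115.13 g/mol × 4.05 L ÷ 1000 = 1.19 g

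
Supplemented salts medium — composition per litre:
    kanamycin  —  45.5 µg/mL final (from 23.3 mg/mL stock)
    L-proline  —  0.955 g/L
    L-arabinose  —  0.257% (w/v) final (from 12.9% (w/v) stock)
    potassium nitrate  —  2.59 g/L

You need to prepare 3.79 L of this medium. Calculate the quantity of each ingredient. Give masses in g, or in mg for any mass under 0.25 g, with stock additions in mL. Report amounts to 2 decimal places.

kanamycin 7.40 mL; L-proline 3.62 g; L-arabinose 75.51 mL; potassium nitrate 9.82 g

Working volume: 3.79 L.
kanamycin: V = C2·V2/C1 = 45.5 µg/mL × 3790 mL ÷ 23300 µg/mL = 7.40 mL
L-proline: 0.955 g/L × 3.79 L = 3.62 g
L-arabinose: V = C2·V2/C1 = 0.257% ÷ 12.9% × 3790 mL = 75.51 mL
potassium nitrate: 2.59 g/L × 3.79 L = 9.82 g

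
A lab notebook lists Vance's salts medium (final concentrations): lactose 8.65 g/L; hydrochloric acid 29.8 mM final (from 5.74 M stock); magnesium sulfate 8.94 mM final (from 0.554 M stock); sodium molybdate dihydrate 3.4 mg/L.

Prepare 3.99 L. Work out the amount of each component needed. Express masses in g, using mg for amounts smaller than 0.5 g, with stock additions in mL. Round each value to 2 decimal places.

lactose 34.51 g; hydrochloric acid 20.71 mL; magnesium sulfate 64.39 mL; sodium molybdate dihydrate 13.57 mg

Scale factor relative to 1 L: 3.99.
lactose: 8.65 g/L × 3.99 L = 34.51 g
hydrochloric acid: dilute stock: 29.8 mM × 3990 mL ÷ 5740 mM = 20.71 mL
magnesium sulfate: V = C2·V2/C1 = 8.94 mM × 3990 mL ÷ 554 mM = 64.39 mL
sodium molybdate dihydrate: 3.4 mg/L × 3.99 L = 13.57 mg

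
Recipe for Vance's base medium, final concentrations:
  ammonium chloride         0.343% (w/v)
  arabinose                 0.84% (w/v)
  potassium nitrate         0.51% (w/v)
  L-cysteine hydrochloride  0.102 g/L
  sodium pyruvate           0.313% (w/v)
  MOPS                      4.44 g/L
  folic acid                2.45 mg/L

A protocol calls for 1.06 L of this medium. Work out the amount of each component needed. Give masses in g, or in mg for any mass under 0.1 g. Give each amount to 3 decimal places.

ammonium chloride 3.636 g; arabinose 8.904 g; potassium nitrate 5.406 g; L-cysteine hydrochloride 0.108 g; sodium pyruvate 3.318 g; MOPS 4.706 g; folic acid 2.597 mg

Working volume: 1.06 L.
ammonium chloride: 0.343% w/v = 3.43 g/L → 3.43 × 1.06 L = 3.636 g
arabinose: 0.84 g per 100 mL × 1060 mL ÷ 100 = 8.904 g
potassium nitrate: 0.51 g per 100 mL × 1060 mL ÷ 100 = 5.406 g
L-cysteine hydrochloride: 0.102 g/L × 1.06 L = 0.108 g
sodium pyruvate: 0.313% w/v = 3.13 g/L → 3.13 × 1.06 L = 3.318 g
MOPS: 4.44 g/L × 1.06 L = 4.706 g
folic acid: 2.45 mg/L × 1.06 L = 2.597 mg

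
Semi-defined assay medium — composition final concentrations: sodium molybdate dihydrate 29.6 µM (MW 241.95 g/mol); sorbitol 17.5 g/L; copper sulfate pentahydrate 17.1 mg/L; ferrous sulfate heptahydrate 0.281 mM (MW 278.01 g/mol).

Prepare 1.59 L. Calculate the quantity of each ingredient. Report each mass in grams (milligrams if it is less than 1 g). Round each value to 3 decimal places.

Working volume: 1.59 L.
sodium molybdate dihydrate: 29.6 µmol/L × 241.95 g/mol × 1.59 L ÷ 1000 = 11.387 mg
sorbitol: 17.5 g/L × 1.59 L = 27.825 g
copper sulfate pentahydrate: 17.1 mg/L × 1.59 L = 27.189 mg
ferrous sulfate heptahydrate: 0.281 mmol/L × 278.01 mg/mmol × 1.59 L = 124.212 mg

sodium molybdate dihydrate 11.387 mg; sorbitol 27.825 g; copper sulfate pentahydrate 27.189 mg; ferrous sulfate heptahydrate 124.212 mg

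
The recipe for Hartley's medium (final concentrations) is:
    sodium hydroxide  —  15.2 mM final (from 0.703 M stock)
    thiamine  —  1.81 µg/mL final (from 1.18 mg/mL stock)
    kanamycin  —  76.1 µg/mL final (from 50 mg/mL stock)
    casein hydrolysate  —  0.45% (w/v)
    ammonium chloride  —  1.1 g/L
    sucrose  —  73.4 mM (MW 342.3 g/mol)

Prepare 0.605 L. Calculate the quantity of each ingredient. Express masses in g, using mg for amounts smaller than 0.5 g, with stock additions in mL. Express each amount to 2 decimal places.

Scale factor relative to 1 L: 0.605.
sodium hydroxide: V = C2·V2/C1 = 15.2 mM × 605 mL ÷ 703 mM = 13.08 mL
thiamine: V = C2·V2/C1 = 1.81 µg/mL × 605 mL ÷ 1180 µg/mL = 0.93 mL
kanamycin: dilute stock: 76.1 µg/mL × 605 mL ÷ 50000 µg/mL = 0.92 mL
casein hydrolysate: 0.45 g per 100 mL × 605 mL ÷ 100 = 2.72 g
ammonium chloride: 1.1 g/L × 0.605 L = 0.67 g
sucrose: 73.4 mmol/L × 342.3 g/mol × 0.605 L ÷ 1000 = 15.20 g

sodium hydroxide 13.08 mL; thiamine 0.93 mL; kanamycin 0.92 mL; casein hydrolysate 2.72 g; ammonium chloride 0.67 g; sucrose 15.20 g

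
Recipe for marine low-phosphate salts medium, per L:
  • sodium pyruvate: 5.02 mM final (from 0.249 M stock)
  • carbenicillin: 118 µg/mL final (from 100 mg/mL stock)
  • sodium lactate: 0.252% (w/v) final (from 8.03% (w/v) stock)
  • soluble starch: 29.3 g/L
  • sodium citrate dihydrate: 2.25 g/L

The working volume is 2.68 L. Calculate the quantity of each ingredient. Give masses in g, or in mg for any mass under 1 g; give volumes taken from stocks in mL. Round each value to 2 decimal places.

sodium pyruvate 54.03 mL; carbenicillin 3.16 mL; sodium lactate 84.10 mL; soluble starch 78.52 g; sodium citrate dihydrate 6.03 g

Scale factor relative to 1 L: 2.68.
sodium pyruvate: C1V1 = C2V2 → 5.02 mM × 2680 mL ÷ 249 mM = 54.03 mL
carbenicillin: dilute stock: 118 µg/mL × 2680 mL ÷ 100000 µg/mL = 3.16 mL
sodium lactate: dilute stock: 0.252% ÷ 8.03% × 2680 mL = 84.10 mL
soluble starch: 29.3 g/L × 2.68 L = 78.52 g
sodium citrate dihydrate: 2.25 g/L × 2.68 L = 6.03 g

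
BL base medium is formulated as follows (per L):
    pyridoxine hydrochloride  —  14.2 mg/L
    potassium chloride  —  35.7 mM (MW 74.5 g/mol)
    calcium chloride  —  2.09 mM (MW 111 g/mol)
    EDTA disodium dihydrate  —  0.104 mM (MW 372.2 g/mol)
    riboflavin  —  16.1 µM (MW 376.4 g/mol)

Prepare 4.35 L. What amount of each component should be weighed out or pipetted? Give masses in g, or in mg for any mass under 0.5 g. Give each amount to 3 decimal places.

pyridoxine hydrochloride 61.770 mg; potassium chloride 11.569 g; calcium chloride 1.009 g; EDTA disodium dihydrate 168.383 mg; riboflavin 26.361 mg

Working volume: 4.35 L.
pyridoxine hydrochloride: 14.2 mg/L × 4.35 L = 61.770 mg
potassium chloride: 35.7 mmol/L × 74.5 g/mol × 4.35 L ÷ 1000 = 11.569 g
calcium chloride: 2.09 mmol/L × 111 g/mol × 4.35 L ÷ 1000 = 1.009 g
EDTA disodium dihydrate: 0.104 mmol/L × 372.2 mg/mmol × 4.35 L = 168.383 mg
riboflavin: 16.1 µmol/L × 376.4 g/mol × 4.35 L ÷ 1000 = 26.361 mg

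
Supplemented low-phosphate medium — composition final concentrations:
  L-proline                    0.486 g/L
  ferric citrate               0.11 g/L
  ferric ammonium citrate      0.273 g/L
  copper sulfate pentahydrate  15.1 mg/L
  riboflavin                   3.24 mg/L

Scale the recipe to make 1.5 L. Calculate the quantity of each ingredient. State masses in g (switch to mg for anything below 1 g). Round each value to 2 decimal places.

Working volume: 1.5 L.
L-proline: 0.486 g/L × 1.5 L = 0.729 g = 729.00 mg
ferric citrate: 0.11 g/L × 1.5 L = 0.165 g = 165.00 mg
ferric ammonium citrate: 0.273 g/L × 1.5 L = 0.4095 g = 409.50 mg
copper sulfate pentahydrate: 15.1 mg/L × 1.5 L = 22.65 mg
riboflavin: 3.24 mg/L × 1.5 L = 4.86 mg

L-proline 729.00 mg; ferric citrate 165.00 mg; ferric ammonium citrate 409.50 mg; copper sulfate pentahydrate 22.65 mg; riboflavin 4.86 mg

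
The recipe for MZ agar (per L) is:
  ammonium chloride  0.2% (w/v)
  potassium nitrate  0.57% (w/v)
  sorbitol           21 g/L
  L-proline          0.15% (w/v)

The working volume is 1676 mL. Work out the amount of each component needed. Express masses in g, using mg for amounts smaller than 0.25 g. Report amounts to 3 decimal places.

Target volume = 1676 mL = 1.676 L.
ammonium chloride: 0.2% w/v = 2 g/L → 2 × 1.676 L = 3.352 g
potassium nitrate: 0.57 g per 100 mL × 1676 mL ÷ 100 = 9.553 g
sorbitol: 21 g/L × 1.676 L = 35.196 g
L-proline: 0.15% w/v = 1.5 g/L → 1.5 × 1.676 L = 2.514 g

ammonium chloride 3.352 g; potassium nitrate 9.553 g; sorbitol 35.196 g; L-proline 2.514 g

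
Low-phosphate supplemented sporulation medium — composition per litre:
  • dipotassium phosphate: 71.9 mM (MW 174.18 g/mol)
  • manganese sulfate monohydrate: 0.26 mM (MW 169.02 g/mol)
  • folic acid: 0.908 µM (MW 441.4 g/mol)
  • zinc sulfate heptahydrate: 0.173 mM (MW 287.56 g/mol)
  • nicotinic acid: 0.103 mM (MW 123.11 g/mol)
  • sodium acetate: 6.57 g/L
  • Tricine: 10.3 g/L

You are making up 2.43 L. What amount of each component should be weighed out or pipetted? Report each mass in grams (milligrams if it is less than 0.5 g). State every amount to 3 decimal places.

dipotassium phosphate 30.432 g; manganese sulfate monohydrate 106.787 mg; folic acid 0.974 mg; zinc sulfate heptahydrate 120.887 mg; nicotinic acid 30.813 mg; sodium acetate 15.965 g; Tricine 25.029 g

Scale factor relative to 1 L: 2.43.
dipotassium phosphate: 71.9 mmol/L × 174.18 g/mol × 2.43 L ÷ 1000 = 30.432 g
manganese sulfate monohydrate: 0.26 mmol/L × 169.02 mg/mmol × 2.43 L = 106.787 mg
folic acid: 0.908 µmol/L × 441.4 g/mol × 2.43 L ÷ 1000 = 0.974 mg
zinc sulfate heptahydrate: 0.173 mmol/L × 287.56 mg/mmol × 2.43 L = 120.887 mg
nicotinic acid: 0.103 mmol/L × 123.11 mg/mmol × 2.43 L = 30.813 mg
sodium acetate: 6.57 g/L × 2.43 L = 15.965 g
Tricine: 10.3 g/L × 2.43 L = 25.029 g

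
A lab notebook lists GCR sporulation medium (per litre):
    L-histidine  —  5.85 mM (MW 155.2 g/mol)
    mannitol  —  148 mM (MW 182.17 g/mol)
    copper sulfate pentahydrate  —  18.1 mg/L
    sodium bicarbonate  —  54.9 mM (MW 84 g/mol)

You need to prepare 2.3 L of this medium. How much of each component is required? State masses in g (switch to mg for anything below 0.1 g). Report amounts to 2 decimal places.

Scale factor relative to 1 L: 2.3.
L-histidine: 5.85 mmol/L × 155.2 g/mol × 2.3 L ÷ 1000 = 2.09 g
mannitol: 148 mmol/L × 182.17 g/mol × 2.3 L ÷ 1000 = 62.01 g
copper sulfate pentahydrate: 18.1 mg/L × 2.3 L = 41.63 mg
sodium bicarbonate: 54.9 mmol/L × 84 g/mol × 2.3 L ÷ 1000 = 10.61 g

L-histidine 2.09 g; mannitol 62.01 g; copper sulfate pentahydrate 41.63 mg; sodium bicarbonate 10.61 g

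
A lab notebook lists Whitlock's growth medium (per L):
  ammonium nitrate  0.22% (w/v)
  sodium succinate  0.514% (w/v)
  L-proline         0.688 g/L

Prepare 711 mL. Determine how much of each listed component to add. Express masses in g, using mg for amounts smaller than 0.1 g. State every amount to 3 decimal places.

ammonium nitrate 1.564 g; sodium succinate 3.655 g; L-proline 0.489 g

Scale factor relative to 1 L: 0.711.
ammonium nitrate: 0.22 g per 100 mL × 711 mL ÷ 100 = 1.564 g
sodium succinate: 0.514% w/v = 5.14 g/L → 5.14 × 0.711 L = 3.655 g
L-proline: 0.688 g/L × 0.711 L = 0.489 g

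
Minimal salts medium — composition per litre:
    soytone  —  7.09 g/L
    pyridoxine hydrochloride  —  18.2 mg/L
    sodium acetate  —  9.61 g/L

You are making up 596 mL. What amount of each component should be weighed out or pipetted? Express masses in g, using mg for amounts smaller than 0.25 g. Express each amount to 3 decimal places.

Scale factor relative to 1 L: 0.596.
soytone: 7.09 g/L × 0.596 L = 4.226 g
pyridoxine hydrochloride: 18.2 mg/L × 0.596 L = 10.847 mg
sodium acetate: 9.61 g/L × 0.596 L = 5.728 g

soytone 4.226 g; pyridoxine hydrochloride 10.847 mg; sodium acetate 5.728 g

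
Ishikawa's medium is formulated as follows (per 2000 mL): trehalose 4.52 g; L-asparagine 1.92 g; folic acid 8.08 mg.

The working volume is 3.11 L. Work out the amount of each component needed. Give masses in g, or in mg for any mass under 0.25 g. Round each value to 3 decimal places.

Ratio of target to recipe volume: 3110 / 2000 = 1.555.
trehalose: 4.52 g × (3110 mL / 2000 mL) = 7.029 g
L-asparagine: 1.92 g × (3110 mL / 2000 mL) = 2.986 g
folic acid: 8.08 mg × (3110 mL / 2000 mL) = 12.564 mg

trehalose 7.029 g; L-asparagine 2.986 g; folic acid 12.564 mg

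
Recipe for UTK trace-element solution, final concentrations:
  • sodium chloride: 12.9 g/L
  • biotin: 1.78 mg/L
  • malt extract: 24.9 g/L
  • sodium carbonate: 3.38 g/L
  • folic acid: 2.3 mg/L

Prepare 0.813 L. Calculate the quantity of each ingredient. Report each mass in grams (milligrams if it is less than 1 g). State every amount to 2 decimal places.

Working volume: 0.813 L.
sodium chloride: 12.9 g/L × 0.813 L = 10.49 g
biotin: 1.78 mg/L × 0.813 L = 1.45 mg
malt extract: 24.9 g/L × 0.813 L = 20.24 g
sodium carbonate: 3.38 g/L × 0.813 L = 2.75 g
folic acid: 2.3 mg/L × 0.813 L = 1.87 mg

sodium chloride 10.49 g; biotin 1.45 mg; malt extract 20.24 g; sodium carbonate 2.75 g; folic acid 1.87 mg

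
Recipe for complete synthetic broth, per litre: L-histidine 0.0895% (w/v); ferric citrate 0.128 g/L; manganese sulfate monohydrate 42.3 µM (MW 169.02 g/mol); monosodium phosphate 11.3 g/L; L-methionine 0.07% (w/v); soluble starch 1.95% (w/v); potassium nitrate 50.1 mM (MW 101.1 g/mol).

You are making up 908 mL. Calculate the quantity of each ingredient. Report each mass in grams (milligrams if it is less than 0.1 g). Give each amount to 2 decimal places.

Working volume: 908 mL = 0.908 L.
L-histidine: 0.0895% w/v = 0.895 g/L → 0.895 × 0.908 L = 0.81 g
ferric citrate: 0.128 g/L × 0.908 L = 0.12 g
manganese sulfate monohydrate: 42.3 µmol/L × 169.02 g/mol × 0.908 L ÷ 1000 = 6.49 mg
monosodium phosphate: 11.3 g/L × 0.908 L = 10.26 g
L-methionine: 0.07 g per 100 mL × 908 mL ÷ 100 = 0.64 g
soluble starch: 1.95% w/v = 19.5 g/L → 19.5 × 0.908 L = 17.71 g
potassium nitrate: 50.1 mmol/L × 101.1 g/mol × 0.908 L ÷ 1000 = 4.60 g

L-histidine 0.81 g; ferric citrate 0.12 g; manganese sulfate monohydrate 6.49 mg; monosodium phosphate 10.26 g; L-methionine 0.64 g; soluble starch 17.71 g; potassium nitrate 4.60 g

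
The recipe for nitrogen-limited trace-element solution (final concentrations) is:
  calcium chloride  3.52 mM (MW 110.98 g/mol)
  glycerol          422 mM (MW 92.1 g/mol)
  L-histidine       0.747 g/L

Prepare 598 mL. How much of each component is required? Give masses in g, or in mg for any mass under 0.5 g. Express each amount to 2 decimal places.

calcium chloride 233.61 mg; glycerol 23.24 g; L-histidine 446.71 mg

Scale factor relative to 1 L: 0.598.
calcium chloride: 3.52 mmol/L × 110.98 mg/mmol × 0.598 L = 233.61 mg
glycerol: 422 mmol/L × 92.1 g/mol × 0.598 L ÷ 1000 = 23.24 g
L-histidine: 0.747 g/L × 0.598 L = 0.446706 g = 446.71 mg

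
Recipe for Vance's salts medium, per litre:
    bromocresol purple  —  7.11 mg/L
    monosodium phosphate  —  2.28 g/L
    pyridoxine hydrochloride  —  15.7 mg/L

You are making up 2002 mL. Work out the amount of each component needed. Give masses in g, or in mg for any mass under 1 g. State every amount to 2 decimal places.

Target volume = 2002 mL = 2.002 L.
bromocresol purple: 7.11 mg/L × 2.002 L = 14.23 mg
monosodium phosphate: 2.28 g/L × 2.002 L = 4.56 g
pyridoxine hydrochloride: 15.7 mg/L × 2.002 L = 31.43 mg

bromocresol purple 14.23 mg; monosodium phosphate 4.56 g; pyridoxine hydrochloride 31.43 mg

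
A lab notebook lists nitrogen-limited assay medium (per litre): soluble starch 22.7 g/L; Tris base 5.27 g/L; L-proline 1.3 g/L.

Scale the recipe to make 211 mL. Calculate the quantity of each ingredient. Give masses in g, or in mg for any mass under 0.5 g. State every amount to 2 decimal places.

Target volume = 211 mL = 0.211 L.
soluble starch: 22.7 g/L × 0.211 L = 4.79 g
Tris base: 5.27 g/L × 0.211 L = 1.11 g
L-proline: 1.3 g/L × 0.211 L = 0.2743 g = 274.30 mg

soluble starch 4.79 g; Tris base 1.11 g; L-proline 274.30 mg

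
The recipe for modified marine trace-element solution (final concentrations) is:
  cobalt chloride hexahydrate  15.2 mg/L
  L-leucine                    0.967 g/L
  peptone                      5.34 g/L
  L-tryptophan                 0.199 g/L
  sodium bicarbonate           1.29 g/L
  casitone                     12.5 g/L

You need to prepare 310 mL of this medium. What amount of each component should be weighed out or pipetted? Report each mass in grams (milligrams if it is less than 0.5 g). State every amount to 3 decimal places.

cobalt chloride hexahydrate 4.712 mg; L-leucine 299.770 mg; peptone 1.655 g; L-tryptophan 61.690 mg; sodium bicarbonate 399.900 mg; casitone 3.875 g

Target volume = 310 mL = 0.31 L.
cobalt chloride hexahydrate: 15.2 mg/L × 0.31 L = 4.712 mg
L-leucine: 0.967 g/L × 0.31 L = 0.29977 g = 299.770 mg
peptone: 5.34 g/L × 0.31 L = 1.655 g
L-tryptophan: 0.199 g/L × 0.31 L = 0.06169 g = 61.690 mg
sodium bicarbonate: 1.29 g/L × 0.31 L = 0.3999 g = 399.900 mg
casitone: 12.5 g/L × 0.31 L = 3.875 g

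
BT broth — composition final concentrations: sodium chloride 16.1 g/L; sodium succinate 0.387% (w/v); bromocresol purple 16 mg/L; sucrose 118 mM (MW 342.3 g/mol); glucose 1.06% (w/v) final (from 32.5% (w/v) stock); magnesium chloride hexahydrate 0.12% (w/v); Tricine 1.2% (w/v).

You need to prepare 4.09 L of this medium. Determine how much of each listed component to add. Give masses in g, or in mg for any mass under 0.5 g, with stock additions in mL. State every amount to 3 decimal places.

sodium chloride 65.849 g; sodium succinate 15.828 g; bromocresol purple 65.440 mg; sucrose 165.201 g; glucose 133.397 mL; magnesium chloride hexahydrate 4.908 g; Tricine 49.080 g

Working volume: 4.09 L.
sodium chloride: 16.1 g/L × 4.09 L = 65.849 g
sodium succinate: 0.387 g per 100 mL × 4090 mL ÷ 100 = 15.828 g
bromocresol purple: 16 mg/L × 4.09 L = 65.440 mg
sucrose: 118 mmol/L × 342.3 g/mol × 4.09 L ÷ 1000 = 165.201 g
glucose: C1V1 = C2V2 → 1.06% ÷ 32.5% × 4090 mL = 133.397 mL
magnesium chloride hexahydrate: 0.12% w/v = 1.2 g/L → 1.2 × 4.09 L = 4.908 g
Tricine: 1.2% w/v = 12 g/L → 12 × 4.09 L = 49.080 g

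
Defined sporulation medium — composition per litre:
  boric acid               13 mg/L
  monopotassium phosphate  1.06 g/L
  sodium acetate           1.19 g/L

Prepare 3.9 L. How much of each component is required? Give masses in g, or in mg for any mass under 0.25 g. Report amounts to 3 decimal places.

boric acid 50.700 mg; monopotassium phosphate 4.134 g; sodium acetate 4.641 g

Working volume: 3.9 L.
boric acid: 13 mg/L × 3.9 L = 50.700 mg
monopotassium phosphate: 1.06 g/L × 3.9 L = 4.134 g
sodium acetate: 1.19 g/L × 3.9 L = 4.641 g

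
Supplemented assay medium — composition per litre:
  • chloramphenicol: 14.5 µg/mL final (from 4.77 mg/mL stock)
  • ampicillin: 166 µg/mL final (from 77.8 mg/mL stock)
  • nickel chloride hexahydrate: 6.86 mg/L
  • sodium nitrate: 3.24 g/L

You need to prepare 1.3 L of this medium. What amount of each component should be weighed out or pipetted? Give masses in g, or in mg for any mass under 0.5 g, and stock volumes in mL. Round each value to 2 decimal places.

chloramphenicol 3.95 mL; ampicillin 2.77 mL; nickel chloride hexahydrate 8.92 mg; sodium nitrate 4.21 g

Working volume: 1.3 L.
chloramphenicol: C1V1 = C2V2 → 14.5 µg/mL × 1300 mL ÷ 4770 µg/mL = 3.95 mL
ampicillin: dilute stock: 166 µg/mL × 1300 mL ÷ 77800 µg/mL = 2.77 mL
nickel chloride hexahydrate: 6.86 mg/L × 1.3 L = 8.92 mg
sodium nitrate: 3.24 g/L × 1.3 L = 4.21 g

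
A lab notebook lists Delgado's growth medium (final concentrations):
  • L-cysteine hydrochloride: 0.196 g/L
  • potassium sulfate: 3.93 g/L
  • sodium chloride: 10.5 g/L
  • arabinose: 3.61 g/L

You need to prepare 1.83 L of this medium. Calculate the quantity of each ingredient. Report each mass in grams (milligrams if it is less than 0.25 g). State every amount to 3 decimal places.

Scale factor relative to 1 L: 1.83.
L-cysteine hydrochloride: 0.196 g/L × 1.83 L = 0.359 g
potassium sulfate: 3.93 g/L × 1.83 L = 7.192 g
sodium chloride: 10.5 g/L × 1.83 L = 19.215 g
arabinose: 3.61 g/L × 1.83 L = 6.606 g

L-cysteine hydrochloride 0.359 g; potassium sulfate 7.192 g; sodium chloride 19.215 g; arabinose 6.606 g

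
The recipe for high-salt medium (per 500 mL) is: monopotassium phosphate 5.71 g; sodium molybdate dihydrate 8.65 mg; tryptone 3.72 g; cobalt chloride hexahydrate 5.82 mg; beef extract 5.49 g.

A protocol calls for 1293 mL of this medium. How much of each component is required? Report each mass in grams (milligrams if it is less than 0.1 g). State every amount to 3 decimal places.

monopotassium phosphate 14.766 g; sodium molybdate dihydrate 22.369 mg; tryptone 9.620 g; cobalt chloride hexahydrate 15.051 mg; beef extract 14.197 g

Ratio of target to recipe volume: 1293 / 500 = 2.586.
monopotassium phosphate: 5.71 g × (1293 mL / 500 mL) = 14.766 g
sodium molybdate dihydrate: 8.65 mg × (1293 mL / 500 mL) = 22.369 mg
tryptone: 3.72 g × (1293 mL / 500 mL) = 9.620 g
cobalt chloride hexahydrate: 5.82 mg × (1293 mL / 500 mL) = 15.051 mg
beef extract: 5.49 g × (1293 mL / 500 mL) = 14.197 g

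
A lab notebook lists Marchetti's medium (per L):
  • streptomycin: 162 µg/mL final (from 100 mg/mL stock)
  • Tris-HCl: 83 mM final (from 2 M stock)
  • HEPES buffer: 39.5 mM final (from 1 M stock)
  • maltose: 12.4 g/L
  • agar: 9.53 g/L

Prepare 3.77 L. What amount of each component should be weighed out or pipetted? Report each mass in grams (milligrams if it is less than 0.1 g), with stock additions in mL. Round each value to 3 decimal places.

Scale factor relative to 1 L: 3.77.
streptomycin: C1V1 = C2V2 → 162 µg/mL × 3770 mL ÷ 100000 µg/mL = 6.107 mL
Tris-HCl: V = C2·V2/C1 = 83 mM × 3770 mL ÷ 2000 mM = 156.455 mL
HEPES buffer: V = C2·V2/C1 = 39.5 mM × 3770 mL ÷ 1000 mM = 148.915 mL
maltose: 12.4 g/L × 3.77 L = 46.748 g
agar: 9.53 g/L × 3.77 L = 35.928 g

streptomycin 6.107 mL; Tris-HCl 156.455 mL; HEPES buffer 148.915 mL; maltose 46.748 g; agar 35.928 g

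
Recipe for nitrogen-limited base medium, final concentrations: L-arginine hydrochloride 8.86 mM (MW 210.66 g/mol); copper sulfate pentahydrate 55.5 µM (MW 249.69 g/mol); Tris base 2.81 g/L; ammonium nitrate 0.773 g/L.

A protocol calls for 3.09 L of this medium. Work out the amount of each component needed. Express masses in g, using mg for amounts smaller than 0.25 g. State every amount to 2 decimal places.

L-arginine hydrochloride 5.77 g; copper sulfate pentahydrate 42.82 mg; Tris base 8.68 g; ammonium nitrate 2.39 g

Scale factor relative to 1 L: 3.09.
L-arginine hydrochloride: 8.86 mmol/L × 210.66 g/mol × 3.09 L ÷ 1000 = 5.77 g
copper sulfate pentahydrate: 55.5 µmol/L × 249.69 g/mol × 3.09 L ÷ 1000 = 42.82 mg
Tris base: 2.81 g/L × 3.09 L = 8.68 g
ammonium nitrate: 0.773 g/L × 3.09 L = 2.39 g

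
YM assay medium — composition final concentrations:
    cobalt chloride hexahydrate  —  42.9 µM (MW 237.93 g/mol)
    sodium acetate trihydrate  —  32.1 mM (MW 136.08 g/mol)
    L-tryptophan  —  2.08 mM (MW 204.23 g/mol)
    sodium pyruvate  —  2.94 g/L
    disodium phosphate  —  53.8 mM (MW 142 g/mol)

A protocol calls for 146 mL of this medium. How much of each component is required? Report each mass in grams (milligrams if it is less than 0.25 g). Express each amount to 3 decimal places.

cobalt chloride hexahydrate 1.490 mg; sodium acetate trihydrate 0.638 g; L-tryptophan 62.021 mg; sodium pyruvate 0.429 g; disodium phosphate 1.115 g

Target volume = 146 mL = 0.146 L.
cobalt chloride hexahydrate: 42.9 µmol/L × 237.93 g/mol × 0.146 L ÷ 1000 = 1.490 mg
sodium acetate trihydrate: 32.1 mmol/L × 136.08 g/mol × 0.146 L ÷ 1000 = 0.638 g
L-tryptophan: 2.08 mmol/L × 204.23 mg/mmol × 0.146 L = 62.021 mg
sodium pyruvate: 2.94 g/L × 0.146 L = 0.429 g
disodium phosphate: 53.8 mmol/L × 142 g/mol × 0.146 L ÷ 1000 = 1.115 g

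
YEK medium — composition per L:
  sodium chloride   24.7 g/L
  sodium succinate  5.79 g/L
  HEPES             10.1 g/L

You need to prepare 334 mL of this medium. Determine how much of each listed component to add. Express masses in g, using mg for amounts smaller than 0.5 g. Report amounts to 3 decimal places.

sodium chloride 8.250 g; sodium succinate 1.934 g; HEPES 3.373 g

Target volume = 334 mL = 0.334 L.
sodium chloride: 24.7 g/L × 0.334 L = 8.250 g
sodium succinate: 5.79 g/L × 0.334 L = 1.934 g
HEPES: 10.1 g/L × 0.334 L = 3.373 g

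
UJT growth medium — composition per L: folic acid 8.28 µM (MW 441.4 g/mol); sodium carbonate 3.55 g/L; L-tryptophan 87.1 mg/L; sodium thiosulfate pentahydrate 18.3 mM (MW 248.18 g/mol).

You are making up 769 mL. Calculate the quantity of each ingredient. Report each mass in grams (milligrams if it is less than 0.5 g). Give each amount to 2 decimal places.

Target volume = 769 mL = 0.769 L.
folic acid: 8.28 µmol/L × 441.4 g/mol × 0.769 L ÷ 1000 = 2.81 mg
sodium carbonate: 3.55 g/L × 0.769 L = 2.73 g
L-tryptophan: 87.1 mg/L × 0.769 L = 66.98 mg
sodium thiosulfate pentahydrate: 18.3 mmol/L × 248.18 g/mol × 0.769 L ÷ 1000 = 3.49 g

folic acid 2.81 mg; sodium carbonate 2.73 g; L-tryptophan 66.98 mg; sodium thiosulfate pentahydrate 3.49 g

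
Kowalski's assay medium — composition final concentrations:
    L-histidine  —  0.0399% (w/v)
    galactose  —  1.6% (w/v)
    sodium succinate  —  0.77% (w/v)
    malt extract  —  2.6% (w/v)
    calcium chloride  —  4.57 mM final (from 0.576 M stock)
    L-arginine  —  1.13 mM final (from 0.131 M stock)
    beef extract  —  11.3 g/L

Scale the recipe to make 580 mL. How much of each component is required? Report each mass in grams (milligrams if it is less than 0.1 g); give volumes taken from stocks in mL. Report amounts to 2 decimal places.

Working volume: 580 mL = 0.58 L.
L-histidine: 0.0399 g per 100 mL × 580 mL ÷ 100 = 0.23 g
galactose: 1.6 g per 100 mL × 580 mL ÷ 100 = 9.28 g
sodium succinate: 0.77 g per 100 mL × 580 mL ÷ 100 = 4.47 g
malt extract: 2.6% w/v = 26 g/L → 26 × 0.58 L = 15.08 g
calcium chloride: C1V1 = C2V2 → 4.57 mM × 580 mL ÷ 576 mM = 4.60 mL
L-arginine: V = C2·V2/C1 = 1.13 mM × 580 mL ÷ 131 mM = 5.00 mL
beef extract: 11.3 g/L × 0.58 L = 6.55 g

L-histidine 0.23 g; galactose 9.28 g; sodium succinate 4.47 g; malt extract 15.08 g; calcium chloride 4.60 mL; L-arginine 5.00 mL; beef extract 6.55 g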